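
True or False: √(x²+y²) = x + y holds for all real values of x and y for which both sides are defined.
False.

Claim: √(x²+y²) = x + y.
Test a specific point where both sides are defined: x = 3/2, y = 3/2.
LHS = √(x²+y²) ≈ 2.1213
RHS = x + y ≈ 3.0000
Since 2.1213 ≠ 3.0000, the equation fails at this point, so it cannot hold for all real values of x and y for which both sides are defined.
(x+y)² = x² + 2xy + y², not x² + y², so the square root does not split this way.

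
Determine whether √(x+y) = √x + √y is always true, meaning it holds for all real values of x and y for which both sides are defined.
Claim: √(x+y) = √x + √y.
Test a specific point where both sides are defined: x = 3, y = 3/2.
LHS = √(x+y) ≈ 2.1213
RHS = √x + √y ≈ 2.9568
Since 2.1213 ≠ 2.9568, the equation fails at this point, so it cannot hold for all real values of x and y for which both sides are defined.
Squaring the right side gives x + 2√(xy) + y, not x + y.

Conclusion: No, this is NOT an identity.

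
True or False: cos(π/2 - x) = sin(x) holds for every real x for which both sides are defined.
True.

Claim: cos(π/2 - x) = sin(x).
Reasoning: Use cos(u - v) = cos(u)cos(v) + sin(u)sin(v) with u = π/2, v = x: cos(π/2)cos(x) + sin(π/2)sin(x) = 0·cos(x) + 1·sin(x) = sin(x).
So the two sides agree for every real x for which both sides are defined.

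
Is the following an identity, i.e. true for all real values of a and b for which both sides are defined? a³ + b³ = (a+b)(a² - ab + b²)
Claim: a³ + b³ = (a+b)(a² - ab + b²).
Reasoning: Expand the right side: (a+b)(a² - ab + b²) = a³ - a²b + ab² + a²b - ab² + b³ = a³ + b³ (the middle terms cancel in pairs).
So the two sides agree for all real values of a and b for which both sides are defined.

Conclusion: Yes, this is an identity.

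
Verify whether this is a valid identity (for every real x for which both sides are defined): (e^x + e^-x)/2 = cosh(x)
Claim: (e^x + e^-x)/2 = cosh(x).
Reasoning: This is exactly the definition of the hyperbolic cosine: cosh(x) := (e^x + e^-x)/2.
So the two sides agree for every real x for which both sides are defined.

Conclusion: Yes, this is an identity.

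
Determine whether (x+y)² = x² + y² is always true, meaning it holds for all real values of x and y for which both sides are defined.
No, this is NOT an identity.

Claim: (x+y)² = x² + y².
Test a specific point where both sides are defined: x = -1, y = 3.
LHS = (x+y)² ≈ 4.0000
RHS = x² + y² ≈ 10.0000
Since 4.0000 ≠ 10.0000, the equation fails at this point, so it cannot hold for all real values of x and y for which both sides are defined.
The correct expansion is (x+y)² = x² + 2xy + y²; the cross term 2xy is missing.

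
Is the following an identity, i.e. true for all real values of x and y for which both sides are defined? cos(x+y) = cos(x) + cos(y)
Claim: cos(x+y) = cos(x) + cos(y).
Test a specific point where both sides are defined: x = -π/4, y = -π/3.
LHS = cos(x+y) ≈ -0.2588
RHS = cos(x) + cos(y) ≈ 1.2071
Since -0.2588 ≠ 1.2071, the equation fails at this point, so it cannot hold for all real values of x and y for which both sides are defined.
The correct expansion is cos(x+y) = cos(x)cos(y) - sin(x)sin(y); cosine is not additive.

Conclusion: No, this is NOT an identity.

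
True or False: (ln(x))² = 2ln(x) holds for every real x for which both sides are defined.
False.

Claim: (ln(x))² = 2ln(x).
Test a specific point where both sides are defined: x = 3.
LHS = (ln(x))² ≈ 1.2069
RHS = 2ln(x) ≈ 2.1972
Since 1.2069 ≠ 2.1972, the equation fails at this point, so it cannot hold for every real x for which both sides are defined.
2ln(x) equals ln(x²), which is not the same as (ln x)².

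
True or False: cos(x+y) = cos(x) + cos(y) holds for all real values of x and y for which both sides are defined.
Claim: cos(x+y) = cos(x) + cos(y).
Test a specific point where both sides are defined: x = π/6, y = -π/3.
LHS = cos(x+y) ≈ 0.8660
RHS = cos(x) + cos(y) ≈ 1.3660
Since 0.8660 ≠ 1.3660, the equation fails at this point, so it cannot hold for all real values of x and y for which both sides are defined.
The correct expansion is cos(x+y) = cos(x)cos(y) - sin(x)sin(y); cosine is not additive.

Conclusion: False.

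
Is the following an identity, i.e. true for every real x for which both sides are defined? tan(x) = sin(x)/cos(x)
Yes, this is an identity.

Claim: tan(x) = sin(x)/cos(x).
Reasoning: For an angle x whose terminal point on the unit circle is (cos x, sin x), tan(x) is defined as the ratio (second coordinate)/(first coordinate) = sin(x)/cos(x), wherever cos(x) ≠ 0.
So the two sides agree for every real x for which both sides are defined.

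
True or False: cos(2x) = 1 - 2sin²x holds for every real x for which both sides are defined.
True.

Claim: cos(2x) = 1 - 2sin²x.
Reasoning: cos(2x) = cos²x - sin²x. Replace cos²x by 1 - sin²x: (1 - sin²x) - sin²x = 1 - 2sin²x.
So the two sides agree for every real x for which both sides are defined.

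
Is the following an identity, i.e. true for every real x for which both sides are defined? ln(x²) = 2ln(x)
Claim: ln(x²) = 2ln(x).
Reasoning: The right side requires x > 0. For x > 0, x² = (e^(ln x))² = e^(2ln x), so ln(x²) = 2ln(x). (For x < 0 the right side is undefined, so those values are outside the claim.)
So the two sides agree for every real x for which both sides are defined.

Conclusion: Yes, this is an identity.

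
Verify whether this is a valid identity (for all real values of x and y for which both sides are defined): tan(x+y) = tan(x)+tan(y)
Claim: tan(x+y) = tan(x)+tan(y).
Test a specific point where both sides are defined: x = -π/3, y = π/6.
LHS = tan(x+y) ≈ -0.5774
RHS = tan(x)+tan(y) ≈ -1.1547
Since -0.5774 ≠ -1.1547, the equation fails at this point, so it cannot hold for all real values of x and y for which both sides are defined.
The correct formula is tan(x+y) = (tan(x) + tan(y))/(1 - tan(x)tan(y)).

Conclusion: No, this is NOT an identity.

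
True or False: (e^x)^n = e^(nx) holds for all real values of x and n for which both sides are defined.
True.

Claim: (e^x)^n = e^(nx).
Reasoning: e^x is a positive real number, and for a positive base B and real exponent n, B^n = e^(n·ln B). With B = e^x, ln B = x, so (e^x)^n = e^(n·x).
So the two sides agree for all real values of x and n for which both sides are defined.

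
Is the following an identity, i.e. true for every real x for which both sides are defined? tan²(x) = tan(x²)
No, this is NOT an identity.

Claim: tan²(x) = tan(x²).
Test a specific point where both sides are defined: x = -π/3.
LHS = tan²(x) ≈ 3.0000
RHS = tan(x²) ≈ 1.9485
Since 3.0000 ≠ 1.9485, the equation fails at this point, so it cannot hold for every real x for which both sides are defined.
tan²(x) means (tan x)², squaring the output; tan(x²) squares the input. These are different functions.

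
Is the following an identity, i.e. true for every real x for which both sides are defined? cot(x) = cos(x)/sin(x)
Claim: cot(x) = cos(x)/sin(x).
Reasoning: cot(x) is defined as 1/tan(x) = 1/(sin(x)/cos(x)) = cos(x)/sin(x), wherever sin(x) ≠ 0.
So the two sides agree for every real x for which both sides are defined.

Conclusion: Yes, this is an identity.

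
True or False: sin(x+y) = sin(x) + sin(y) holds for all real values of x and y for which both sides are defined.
Claim: sin(x+y) = sin(x) + sin(y).
Test a specific point where both sides are defined: x = π/6, y = -π/4.
LHS = sin(x+y) ≈ -0.2588
RHS = sin(x) + sin(y) ≈ -0.2071
Since -0.2588 ≠ -0.2071, the equation fails at this point, so it cannot hold for all real values of x and y for which both sides are defined.
The correct expansion is sin(x+y) = sin(x)cos(y) + cos(x)sin(y); sine is not additive.

Conclusion: False.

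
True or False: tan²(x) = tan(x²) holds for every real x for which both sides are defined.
Claim: tan²(x) = tan(x²).
Test a specific point where both sides are defined: x = -π/6.
LHS = tan²(x) ≈ 0.3333
RHS = tan(x²) ≈ 0.2812
Since 0.3333 ≠ 0.2812, the equation fails at this point, so it cannot hold for every real x for which both sides are defined.
tan²(x) means (tan x)², squaring the output; tan(x²) squares the input. These are different functions.

Conclusion: False.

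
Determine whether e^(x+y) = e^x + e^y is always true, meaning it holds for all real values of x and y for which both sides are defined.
No, this is NOT an identity.

Claim: e^(x+y) = e^x + e^y.
Test a specific point where both sides are defined: x = -2, y = 3.
LHS = e^(x+y) ≈ 2.7183
RHS = e^x + e^y ≈ 20.2209
Since 2.7183 ≠ 20.2209, the equation fails at this point, so it cannot hold for all real values of x and y for which both sides are defined.
The correct rule is e^(x+y) = e^x · e^y (a product, not a sum).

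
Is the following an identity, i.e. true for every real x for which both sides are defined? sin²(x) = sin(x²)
Claim: sin²(x) = sin(x²).
Test a specific point where both sides are defined: x = -π/6.
LHS = sin²(x) ≈ 0.2500
RHS = sin(x²) ≈ 0.2707
Since 0.2500 ≠ 0.2707, the equation fails at this point, so it cannot hold for every real x for which both sides are defined.
sin²(x) means (sin x)², squaring the output; sin(x²) squares the input. These are different functions.

Conclusion: No, this is NOT an identity.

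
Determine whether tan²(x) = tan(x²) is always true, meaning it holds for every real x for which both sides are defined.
No, this is NOT an identity.

Claim: tan²(x) = tan(x²).
Test a specific point where both sides are defined: x = π/4.
LHS = tan²(x) ≈ 1.0000
RHS = tan(x²) ≈ 0.7092
Since 1.0000 ≠ 0.7092, the equation fails at this point, so it cannot hold for every real x for which both sides are defined.
tan²(x) means (tan x)², squaring the output; tan(x²) squares the input. These are different functions.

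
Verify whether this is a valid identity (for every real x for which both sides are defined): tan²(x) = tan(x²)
No, this is NOT an identity.

Claim: tan²(x) = tan(x²).
Test a specific point where both sides are defined: x = -π/6.
LHS = tan²(x) ≈ 0.3333
RHS = tan(x²) ≈ 0.2812
Since 0.3333 ≠ 0.2812, the equation fails at this point, so it cannot hold for every real x for which both sides are defined.
tan²(x) means (tan x)², squaring the output; tan(x²) squares the input. These are different functions.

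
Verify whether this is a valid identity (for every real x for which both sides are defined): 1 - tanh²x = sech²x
Yes, this is an identity.

Claim: 1 - tanh²x = sech²x.
Reasoning: Divide cosh²x - sinh²x = 1 through by cosh²x (never zero): 1 - tanh²x = 1/cosh²x = sech²x.
So the two sides agree for every real x for which both sides are defined.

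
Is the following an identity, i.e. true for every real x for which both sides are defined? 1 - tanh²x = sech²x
Yes, this is an identity.

Claim: 1 - tanh²x = sech²x.
Reasoning: Divide cosh²x - sinh²x = 1 through by cosh²x (never zero): 1 - tanh²x = 1/cosh²x = sech²x.
So the two sides agree for every real x for which both sides are defined.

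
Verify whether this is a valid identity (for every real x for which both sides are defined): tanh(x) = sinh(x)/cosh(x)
Yes, this is an identity.

Claim: tanh(x) = sinh(x)/cosh(x).
Reasoning: tanh(x) is defined as sinh(x)/cosh(x) = (e^x - e^-x)/(e^x + e^-x); cosh(x) ≥ 1 is never zero, so this holds for every real x.
So the two sides agree for every real x for which both sides are defined.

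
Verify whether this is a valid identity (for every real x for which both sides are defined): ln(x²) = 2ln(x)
Claim: ln(x²) = 2ln(x).
Reasoning: The right side requires x > 0. For x > 0, x² = (e^(ln x))² = e^(2ln x), so ln(x²) = 2ln(x). (For x < 0 the right side is undefined, so those values are outside the claim.)
So the two sides agree for every real x for which both sides are defined.

Conclusion: Yes, this is an identity.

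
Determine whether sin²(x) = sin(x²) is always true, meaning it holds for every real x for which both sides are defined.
Claim: sin²(x) = sin(x²).
Test a specific point where both sides are defined: x = -π/2.
LHS = sin²(x) ≈ 1.0000
RHS = sin(x²) ≈ 0.6243
Since 1.0000 ≠ 0.6243, the equation fails at this point, so it cannot hold for every real x for which both sides are defined.
sin²(x) means (sin x)², squaring the output; sin(x²) squares the input. These are different functions.

Conclusion: No, this is NOT an identity.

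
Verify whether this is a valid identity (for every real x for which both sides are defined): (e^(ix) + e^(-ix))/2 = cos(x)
Yes, this is an identity.

Claim: (e^(ix) + e^(-ix))/2 = cos(x).
Reasoning: By Euler's formula e^(ix) = cos(x) + i·sin(x) and e^(-ix) = cos(x) - i·sin(x). Adding cancels the sine terms: e^(ix) + e^(-ix) = 2cos(x); divide by 2.
So the two sides agree for every real x for which both sides are defined.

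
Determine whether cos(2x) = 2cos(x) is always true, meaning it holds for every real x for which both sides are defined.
No, this is NOT an identity.

Claim: cos(2x) = 2cos(x).
Test a specific point where both sides are defined: x = -π/3.
LHS = cos(2x) ≈ -0.5000
RHS = 2cos(x) ≈ 1.0000
Since -0.5000 ≠ 1.0000, the equation fails at this point, so it cannot hold for every real x for which both sides are defined.
The correct double-angle formula is cos(2x) = cos²x - sin²x.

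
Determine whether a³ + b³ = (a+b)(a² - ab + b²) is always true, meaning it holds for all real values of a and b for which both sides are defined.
Claim: a³ + b³ = (a+b)(a² - ab + b²).
Reasoning: Expand the right side: (a+b)(a² - ab + b²) = a³ - a²b + ab² + a²b - ab² + b³ = a³ + b³ (the middle terms cancel in pairs).
So the two sides agree for all real values of a and b for which both sides are defined.

Conclusion: Yes, this is an identity.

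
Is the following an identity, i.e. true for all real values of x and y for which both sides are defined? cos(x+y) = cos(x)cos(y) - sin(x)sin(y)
Claim: cos(x+y) = cos(x)cos(y) - sin(x)sin(y).
Reasoning: By Euler's formula e^(i(x+y)) = e^(ix)·e^(iy) = (cos x + i·sin x)(cos y + i·sin y). The real part of the left side is cos(x+y); the real part of the product is cos(x)cos(y) - sin(x)sin(y) (since i·i = -1).
So the two sides agree for all real values of x and y for which both sides are defined.

Conclusion: Yes, this is an identity.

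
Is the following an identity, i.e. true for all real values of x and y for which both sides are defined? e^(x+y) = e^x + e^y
Claim: e^(x+y) = e^x + e^y.
Test a specific point where both sides are defined: x = -1, y = 1.
LHS = e^(x+y) ≈ 1.0000
RHS = e^x + e^y ≈ 3.0862
Since 1.0000 ≠ 3.0862, the equation fails at this point, so it cannot hold for all real values of x and y for which both sides are defined.
The correct rule is e^(x+y) = e^x · e^y (a product, not a sum).

Conclusion: No, this is NOT an identity.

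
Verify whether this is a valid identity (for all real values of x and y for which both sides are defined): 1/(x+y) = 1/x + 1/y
Claim: 1/(x+y) = 1/x + 1/y.
Test a specific point where both sides are defined: x = 1/2, y = 2.
LHS = 1/(x+y) ≈ 0.4000
RHS = 1/x + 1/y ≈ 2.5000
Since 0.4000 ≠ 2.5000, the equation fails at this point, so it cannot hold for all real values of x and y for which both sides are defined.
1/x + 1/y = (x+y)/(xy), which is not 1/(x+y).

Conclusion: No, this is NOT an identity.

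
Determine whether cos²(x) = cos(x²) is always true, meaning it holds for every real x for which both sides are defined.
No, this is NOT an identity.

Claim: cos²(x) = cos(x²).
Test a specific point where both sides are defined: x = π/6.
LHS = cos²(x) ≈ 0.7500
RHS = cos(x²) ≈ 0.9627
Since 0.7500 ≠ 0.9627, the equation fails at this point, so it cannot hold for every real x for which both sides are defined.
cos²(x) means (cos x)², squaring the output; cos(x²) squares the input. These are different functions.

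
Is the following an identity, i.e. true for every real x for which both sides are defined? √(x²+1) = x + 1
Claim: √(x²+1) = x + 1.
Test a specific point where both sides are defined: x = 1.
LHS = √(x²+1) ≈ 1.4142
RHS = x + 1 ≈ 2.0000
Since 1.4142 ≠ 2.0000, the equation fails at this point, so it cannot hold for every real x for which both sides are defined.
(x+1)² = x² + 2x + 1 ≠ x² + 1 unless x = 0.

Conclusion: No, this is NOT an identity.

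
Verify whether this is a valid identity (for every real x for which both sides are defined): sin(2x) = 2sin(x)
No, this is NOT an identity.

Claim: sin(2x) = 2sin(x).
Test a specific point where both sides are defined: x = 2π/3.
LHS = sin(2x) ≈ -0.8660
RHS = 2sin(x) ≈ 1.7321
Since -0.8660 ≠ 1.7321, the equation fails at this point, so it cannot hold for every real x for which both sides are defined.
The correct double-angle formula is sin(2x) = 2sin(x)cos(x).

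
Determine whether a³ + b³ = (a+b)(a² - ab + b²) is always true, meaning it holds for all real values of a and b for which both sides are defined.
Claim: a³ + b³ = (a+b)(a² - ab + b²).
Reasoning: Expand the right side: (a+b)(a² - ab + b²) = a³ - a²b + ab² + a²b - ab² + b³ = a³ + b³ (the middle terms cancel in pairs).
So the two sides agree for all real values of a and b for which both sides are defined.

Conclusion: Yes, this is an identity.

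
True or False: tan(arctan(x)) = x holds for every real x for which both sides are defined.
True.

Claim: tan(arctan(x)) = x.
Reasoning: For every real x, arctan(x) is by definition the angle in (-π/2, π/2) whose tangent equals x. Taking the tangent of that angle returns x.
So the two sides agree for every real x for which both sides are defined.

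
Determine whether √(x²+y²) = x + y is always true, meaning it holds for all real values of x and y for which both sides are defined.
No, this is NOT an identity.

Claim: √(x²+y²) = x + y.
Test a specific point where both sides are defined: x = -2, y = 1/2.
LHS = √(x²+y²) ≈ 2.0616
RHS = x + y ≈ -1.5000
Since 2.0616 ≠ -1.5000, the equation fails at this point, so it cannot hold for all real values of x and y for which both sides are defined.
(x+y)² = x² + 2xy + y², not x² + y², so the square root does not split this way.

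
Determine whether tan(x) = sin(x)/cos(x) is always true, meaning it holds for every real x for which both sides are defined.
Claim: tan(x) = sin(x)/cos(x).
Reasoning: For an angle x whose terminal point on the unit circle is (cos x, sin x), tan(x) is defined as the ratio (second coordinate)/(first coordinate) = sin(x)/cos(x), wherever cos(x) ≠ 0.
So the two sides agree for every real x for which both sides are defined.

Conclusion: Yes, this is an identity.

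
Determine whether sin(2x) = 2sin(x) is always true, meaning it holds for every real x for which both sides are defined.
Claim: sin(2x) = 2sin(x).
Test a specific point where both sides are defined: x = π/4.
LHS = sin(2x) ≈ 1.0000
RHS = 2sin(x) ≈ 1.4142
Since 1.0000 ≠ 1.4142, the equation fails at this point, so it cannot hold for every real x for which both sides are defined.
The correct double-angle formula is sin(2x) = 2sin(x)cos(x).

Conclusion: No, this is NOT an identity.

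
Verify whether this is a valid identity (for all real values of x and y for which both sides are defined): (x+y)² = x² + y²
No, this is NOT an identity.

Claim: (x+y)² = x² + y².
Test a specific point where both sides are defined: x = -3, y = 3/2.
LHS = (x+y)² ≈ 2.2500
RHS = x² + y² ≈ 11.2500
Since 2.2500 ≠ 11.2500, the equation fails at this point, so it cannot hold for all real values of x and y for which both sides are defined.
The correct expansion is (x+y)² = x² + 2xy + y²; the cross term 2xy is missing.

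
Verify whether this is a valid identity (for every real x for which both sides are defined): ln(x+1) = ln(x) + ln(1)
Claim: ln(x+1) = ln(x) + ln(1).
Test a specific point where both sides are defined: x = 2.
LHS = ln(x+1) ≈ 1.0986
RHS = ln(x) + ln(1) ≈ 0.6931
Since 1.0986 ≠ 0.6931, the equation fails at this point, so it cannot hold for every real x for which both sides are defined.
ln(1) = 0, so the right side is just ln(x), which differs from ln(x+1).

Conclusion: No, this is NOT an identity.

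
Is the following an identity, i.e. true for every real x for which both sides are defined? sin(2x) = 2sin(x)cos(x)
Yes, this is an identity.

Claim: sin(2x) = 2sin(x)cos(x).
Reasoning: Put y = x in the addition formula sin(x+y) = sin(x)cos(y) + cos(x)sin(y): sin(2x) = sin(x)cos(x) + cos(x)sin(x) = 2sin(x)cos(x).
So the two sides agree for every real x for which both sides are defined.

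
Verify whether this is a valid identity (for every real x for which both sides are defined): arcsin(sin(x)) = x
No, this is NOT an identity.

Claim: arcsin(sin(x)) = x.
Test a specific point where both sides are defined: x = 2π/3.
LHS = arcsin(sin(x)) ≈ 1.0472
RHS = x ≈ 2.0944
Since 1.0472 ≠ 2.0944, the equation fails at this point, so it cannot hold for every real x for which both sides are defined.
arcsin only returns values in [-π/2, π/2], so arcsin(sin(x)) = x holds only for x in that interval, not for all real x.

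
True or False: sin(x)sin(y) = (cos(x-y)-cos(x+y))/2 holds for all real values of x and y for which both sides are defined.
Claim: sin(x)sin(y) = (cos(x-y)-cos(x+y))/2.
Reasoning: cos(x-y) = cos(x)cos(y) + sin(x)sin(y) and cos(x+y) = cos(x)cos(y) - sin(x)sin(y). Subtracting, cos(x-y) - cos(x+y) = 2sin(x)sin(y); divide by 2.
So the two sides agree for all real values of x and y for which both sides are defined.

Conclusion: True.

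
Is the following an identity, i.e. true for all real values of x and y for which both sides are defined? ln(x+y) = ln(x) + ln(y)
No, this is NOT an identity.

Claim: ln(x+y) = ln(x) + ln(y).
Test a specific point where both sides are defined: x = 2, y = 3.
LHS = ln(x+y) ≈ 1.6094
RHS = ln(x) + ln(y) ≈ 1.7918
Since 1.6094 ≠ 1.7918, the equation fails at this point, so it cannot hold for all real values of x and y for which both sides are defined.
ln(x) + ln(y) = ln(xy), not ln(x+y).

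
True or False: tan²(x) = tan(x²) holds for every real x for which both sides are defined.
Claim: tan²(x) = tan(x²).
Test a specific point where both sides are defined: x = π/6.
LHS = tan²(x) ≈ 0.3333
RHS = tan(x²) ≈ 0.2812
Since 0.3333 ≠ 0.2812, the equation fails at this point, so it cannot hold for every real x for which both sides are defined.
tan²(x) means (tan x)², squaring the output; tan(x²) squares the input. These are different functions.

Conclusion: False.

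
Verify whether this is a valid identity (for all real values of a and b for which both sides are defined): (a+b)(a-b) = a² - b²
Yes, this is an identity.

Claim: (a+b)(a-b) = a² - b².
Reasoning: Expand: (a+b)(a-b) = a² - ab + ba - b² = a² - b² (the cross terms cancel).
So the two sides agree for all real values of a and b for which both sides are defined.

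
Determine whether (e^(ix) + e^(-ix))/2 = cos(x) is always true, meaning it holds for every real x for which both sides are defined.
Claim: (e^(ix) + e^(-ix))/2 = cos(x).
Reasoning: By Euler's formula e^(ix) = cos(x) + i·sin(x) and e^(-ix) = cos(x) - i·sin(x). Adding cancels the sine terms: e^(ix) + e^(-ix) = 2cos(x); divide by 2.
So the two sides agree for every real x for which both sides are defined.

Conclusion: Yes, this is an identity.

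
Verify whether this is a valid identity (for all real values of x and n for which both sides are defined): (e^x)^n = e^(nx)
Yes, this is an identity.

Claim: (e^x)^n = e^(nx).
Reasoning: e^x is a positive real number, and for a positive base B and real exponent n, B^n = e^(n·ln B). With B = e^x, ln B = x, so (e^x)^n = e^(n·x).
So the two sides agree for all real values of x and n for which both sides are defined.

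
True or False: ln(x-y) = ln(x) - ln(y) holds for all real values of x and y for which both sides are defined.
Claim: ln(x-y) = ln(x) - ln(y).
Test a specific point where both sides are defined: x = 3/2, y = 1.
LHS = ln(x-y) ≈ -0.6931
RHS = ln(x) - ln(y) ≈ 0.4055
Since -0.6931 ≠ 0.4055, the equation fails at this point, so it cannot hold for all real values of x and y for which both sides are defined.
ln(x) - ln(y) = ln(x/y), not ln(x-y).

Conclusion: False.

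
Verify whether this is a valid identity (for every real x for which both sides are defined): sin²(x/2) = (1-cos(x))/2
Yes, this is an identity.

Claim: sin²(x/2) = (1-cos(x))/2.
Reasoning: Use cos(2θ) = 1 - 2sin²θ with θ = x/2: cos(x) = 1 - 2sin²(x/2). Solving for sin²(x/2) gives (1 - cos(x))/2.
So the two sides agree for every real x for which both sides are defined.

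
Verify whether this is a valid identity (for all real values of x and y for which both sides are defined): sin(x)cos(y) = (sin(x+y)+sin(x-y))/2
Claim: sin(x)cos(y) = (sin(x+y)+sin(x-y))/2.
Reasoning: sin(x+y) = sin(x)cos(y) + cos(x)sin(y) and sin(x-y) = sin(x)cos(y) - cos(x)sin(y). Adding, sin(x+y) + sin(x-y) = 2sin(x)cos(y); divide by 2.
So the two sides agree for all real values of x and y for which both sides are defined.

Conclusion: Yes, this is an identity.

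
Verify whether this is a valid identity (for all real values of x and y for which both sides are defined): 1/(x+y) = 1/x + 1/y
Claim: 1/(x+y) = 1/x + 1/y.
Test a specific point where both sides are defined: x = 4, y = 3.
LHS = 1/(x+y) ≈ 0.1429
RHS = 1/x + 1/y ≈ 0.5833
Since 0.1429 ≠ 0.5833, the equation fails at this point, so it cannot hold for all real values of x and y for which both sides are defined.
1/x + 1/y = (x+y)/(xy), which is not 1/(x+y).

Conclusion: No, this is NOT an identity.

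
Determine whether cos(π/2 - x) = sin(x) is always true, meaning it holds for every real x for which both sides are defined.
Yes, this is an identity.

Claim: cos(π/2 - x) = sin(x).
Reasoning: Use cos(u - v) = cos(u)cos(v) + sin(u)sin(v) with u = π/2, v = x: cos(π/2)cos(x) + sin(π/2)sin(x) = 0·cos(x) + 1·sin(x) = sin(x).
So the two sides agree for every real x for which both sides are defined.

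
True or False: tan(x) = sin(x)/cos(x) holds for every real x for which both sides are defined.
Claim: tan(x) = sin(x)/cos(x).
Reasoning: For an angle x whose terminal point on the unit circle is (cos x, sin x), tan(x) is defined as the ratio (second coordinate)/(first coordinate) = sin(x)/cos(x), wherever cos(x) ≠ 0.
So the two sides agree for every real x for which both sides are defined.

Conclusion: True.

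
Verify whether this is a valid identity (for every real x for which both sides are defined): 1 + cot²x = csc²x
Yes, this is an identity.

Claim: 1 + cot²x = csc²x.
Reasoning: Start from sin²x + cos²x = 1 and divide every term by sin²x (allowed wherever cot x and csc x are defined): 1 + cot²x = 1/sin²x = csc²x.
So the two sides agree for every real x for which both sides are defined.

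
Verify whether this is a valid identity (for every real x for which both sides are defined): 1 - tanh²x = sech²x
Claim: 1 - tanh²x = sech²x.
Reasoning: Divide cosh²x - sinh²x = 1 through by cosh²x (never zero): 1 - tanh²x = 1/cosh²x = sech²x.
So the two sides agree for every real x for which both sides are defined.

Conclusion: Yes, this is an identity.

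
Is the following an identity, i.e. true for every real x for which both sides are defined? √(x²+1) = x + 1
Claim: √(x²+1) = x + 1.
Test a specific point where both sides are defined: x = 3.
LHS = √(x²+1) ≈ 3.1623
RHS = x + 1 ≈ 4.0000
Since 3.1623 ≠ 4.0000, the equation fails at this point, so it cannot hold for every real x for which both sides are defined.
(x+1)² = x² + 2x + 1 ≠ x² + 1 unless x = 0.

Conclusion: No, this is NOT an identity.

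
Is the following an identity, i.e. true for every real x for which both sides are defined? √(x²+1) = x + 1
No, this is NOT an identity.

Claim: √(x²+1) = x + 1.
Test a specific point where both sides are defined: x = -3.
LHS = √(x²+1) ≈ 3.1623
RHS = x + 1 ≈ -2.0000
Since 3.1623 ≠ -2.0000, the equation fails at this point, so it cannot hold for every real x for which both sides are defined.
(x+1)² = x² + 2x + 1 ≠ x² + 1 unless x = 0.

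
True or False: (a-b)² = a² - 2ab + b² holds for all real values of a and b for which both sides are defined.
True.

Claim: (a-b)² = a² - 2ab + b².
Reasoning: Expand: (a-b)² = (a-b)(a-b) = a·a - a·b - b·a + b·b = a² - 2ab + b².
So the two sides agree for all real values of a and b for which both sides are defined.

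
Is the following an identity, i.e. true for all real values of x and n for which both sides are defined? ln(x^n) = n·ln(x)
Claim: ln(x^n) = n·ln(x).
Reasoning: The right side requires x > 0. For x > 0, x^n = (e^(ln x))^n = e^(n·ln x), so taking ln of both sides gives ln(x^n) = n·ln(x).
So the two sides agree for all real values of x and n for which both sides are defined.

Conclusion: Yes, this is an identity.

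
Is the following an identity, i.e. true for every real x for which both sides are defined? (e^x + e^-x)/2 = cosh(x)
Claim: (e^x + e^-x)/2 = cosh(x).
Reasoning: This is exactly the definition of the hyperbolic cosine: cosh(x) := (e^x + e^-x)/2.
So the two sides agree for every real x for which both sides are defined.

Conclusion: Yes, this is an identity.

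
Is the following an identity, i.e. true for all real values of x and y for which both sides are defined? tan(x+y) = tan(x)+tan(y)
No, this is NOT an identity.

Claim: tan(x+y) = tan(x)+tan(y).
Test a specific point where both sides are defined: x = -π/3, y = -π/4.
LHS = tan(x+y) ≈ 3.7321
RHS = tan(x)+tan(y) ≈ -2.7321
Since 3.7321 ≠ -2.7321, the equation fails at this point, so it cannot hold for all real values of x and y for which both sides are defined.
The correct formula is tan(x+y) = (tan(x) + tan(y))/(1 - tan(x)tan(y)).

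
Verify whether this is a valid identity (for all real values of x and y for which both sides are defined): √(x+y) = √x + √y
No, this is NOT an identity.

Claim: √(x+y) = √x + √y.
Test a specific point where both sides are defined: x = 1, y = 4.
LHS = √(x+y) ≈ 2.2361
RHS = √x + √y ≈ 3.0000
Since 2.2361 ≠ 3.0000, the equation fails at this point, so it cannot hold for all real values of x and y for which both sides are defined.
Squaring the right side gives x + 2√(xy) + y, not x + y.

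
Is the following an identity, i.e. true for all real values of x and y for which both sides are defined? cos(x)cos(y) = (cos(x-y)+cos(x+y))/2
Claim: cos(x)cos(y) = (cos(x-y)+cos(x+y))/2.
Reasoning: cos(x-y) = cos(x)cos(y) + sin(x)sin(y) and cos(x+y) = cos(x)cos(y) - sin(x)sin(y). Adding, cos(x-y) + cos(x+y) = 2cos(x)cos(y); divide by 2.
So the two sides agree for all real values of x and y for which both sides are defined.

Conclusion: Yes, this is an identity.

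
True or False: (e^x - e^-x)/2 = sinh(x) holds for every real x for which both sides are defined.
Claim: (e^x - e^-x)/2 = sinh(x).
Reasoning: This is exactly the definition of the hyperbolic sine: sinh(x) := (e^x - e^-x)/2.
So the two sides agree for every real x for which both sides are defined.

Conclusion: True.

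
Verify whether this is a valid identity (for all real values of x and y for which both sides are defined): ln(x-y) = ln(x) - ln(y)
No, this is NOT an identity.

Claim: ln(x-y) = ln(x) - ln(y).
Test a specific point where both sides are defined: x = 5, y = 3/2.
LHS = ln(x-y) ≈ 1.2528
RHS = ln(x) - ln(y) ≈ 1.2040
Since 1.2528 ≠ 1.2040, the equation fails at this point, so it cannot hold for all real values of x and y for which both sides are defined.
ln(x) - ln(y) = ln(x/y), not ln(x-y).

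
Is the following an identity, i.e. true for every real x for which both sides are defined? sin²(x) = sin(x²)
Claim: sin²(x) = sin(x²).
Test a specific point where both sides are defined: x = π.
LHS = sin²(x) ≈ 0.0000
RHS = sin(x²) ≈ -0.4303
Since 0.0000 ≠ -0.4303, the equation fails at this point, so it cannot hold for every real x for which both sides are defined.
sin²(x) means (sin x)², squaring the output; sin(x²) squares the input. These are different functions.

Conclusion: No, this is NOT an identity.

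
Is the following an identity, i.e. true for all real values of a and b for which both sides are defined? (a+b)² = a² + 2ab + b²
Claim: (a+b)² = a² + 2ab + b².
Reasoning: Expand: (a+b)² = (a+b)(a+b) = a·a + a·b + b·a + b·b = a² + 2ab + b².
So the two sides agree for all real values of a and b for which both sides are defined.

Conclusion: Yes, this is an identity.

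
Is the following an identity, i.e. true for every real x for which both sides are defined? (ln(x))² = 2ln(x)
Claim: (ln(x))² = 2ln(x).
Test a specific point where both sides are defined: x = 3.
LHS = (ln(x))² ≈ 1.2069
RHS = 2ln(x) ≈ 2.1972
Since 1.2069 ≠ 2.1972, the equation fails at this point, so it cannot hold for every real x for which both sides are defined.
2ln(x) equals ln(x²), which is not the same as (ln x)².

Conclusion: No, this is NOT an identity.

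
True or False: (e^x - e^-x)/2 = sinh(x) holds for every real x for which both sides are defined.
True.

Claim: (e^x - e^-x)/2 = sinh(x).
Reasoning: This is exactly the definition of the hyperbolic sine: sinh(x) := (e^x - e^-x)/2.
So the two sides agree for every real x for which both sides are defined.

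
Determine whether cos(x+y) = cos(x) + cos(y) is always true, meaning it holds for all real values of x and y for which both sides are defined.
Claim: cos(x+y) = cos(x) + cos(y).
Test a specific point where both sides are defined: x = π, y = π.
LHS = cos(x+y) ≈ 1.0000
RHS = cos(x) + cos(y) ≈ -2.0000
Since 1.0000 ≠ -2.0000, the equation fails at this point, so it cannot hold for all real values of x and y for which both sides are defined.
The correct expansion is cos(x+y) = cos(x)cos(y) - sin(x)sin(y); cosine is not additive.

Conclusion: No, this is NOT an identity.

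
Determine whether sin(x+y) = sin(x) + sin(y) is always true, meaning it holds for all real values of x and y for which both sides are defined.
No, this is NOT an identity.

Claim: sin(x+y) = sin(x) + sin(y).
Test a specific point where both sides are defined: x = π/4, y = -π/3.
LHS = sin(x+y) ≈ -0.2588
RHS = sin(x) + sin(y) ≈ -0.1589
Since -0.2588 ≠ -0.1589, the equation fails at this point, so it cannot hold for all real values of x and y for which both sides are defined.
The correct expansion is sin(x+y) = sin(x)cos(y) + cos(x)sin(y); sine is not additive.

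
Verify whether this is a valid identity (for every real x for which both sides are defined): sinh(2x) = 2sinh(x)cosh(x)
Claim: sinh(2x) = 2sinh(x)cosh(x).
Reasoning: 2sinh(x)cosh(x) = 2 · (e^x - e^-x)/2 · (e^x + e^-x)/2 = (e^(2x) - e^(-2x))/2 = sinh(2x).
So the two sides agree for every real x for which both sides are defined.

Conclusion: Yes, this is an identity.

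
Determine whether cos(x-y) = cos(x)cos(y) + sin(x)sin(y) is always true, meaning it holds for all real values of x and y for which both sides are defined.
Claim: cos(x-y) = cos(x)cos(y) + sin(x)sin(y).
Reasoning: Replace y by -y in cos(x+y) = cos(x)cos(y) - sin(x)sin(y) and use cos(-y) = cos(y), sin(-y) = -sin(y): cos(x-y) = cos(x)cos(y) + sin(x)sin(y).
So the two sides agree for all real values of x and y for which both sides are defined.

Conclusion: Yes, this is an identity.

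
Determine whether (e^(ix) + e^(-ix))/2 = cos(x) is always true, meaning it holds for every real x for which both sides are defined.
Yes, this is an identity.

Claim: (e^(ix) + e^(-ix))/2 = cos(x).
Reasoning: By Euler's formula e^(ix) = cos(x) + i·sin(x) and e^(-ix) = cos(x) - i·sin(x). Adding cancels the sine terms: e^(ix) + e^(-ix) = 2cos(x); divide by 2.
So the two sides agree for every real x for which both sides are defined.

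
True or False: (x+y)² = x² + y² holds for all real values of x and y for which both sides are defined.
False.

Claim: (x+y)² = x² + y².
Test a specific point where both sides are defined: x = 2, y = 5.
LHS = (x+y)² ≈ 49.0000
RHS = x² + y² ≈ 29.0000
Since 49.0000 ≠ 29.0000, the equation fails at this point, so it cannot hold for all real values of x and y for which both sides are defined.
The correct expansion is (x+y)² = x² + 2xy + y²; the cross term 2xy is missing.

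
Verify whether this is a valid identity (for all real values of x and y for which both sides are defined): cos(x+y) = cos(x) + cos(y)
Claim: cos(x+y) = cos(x) + cos(y).
Test a specific point where both sides are defined: x = -π/2, y = π/6.
LHS = cos(x+y) ≈ 0.5000
RHS = cos(x) + cos(y) ≈ 0.8660
Since 0.5000 ≠ 0.8660, the equation fails at this point, so it cannot hold for all real values of x and y for which both sides are defined.
The correct expansion is cos(x+y) = cos(x)cos(y) - sin(x)sin(y); cosine is not additive.

Conclusion: No, this is NOT an identity.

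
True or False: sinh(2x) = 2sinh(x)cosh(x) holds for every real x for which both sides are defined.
Claim: sinh(2x) = 2sinh(x)cosh(x).
Reasoning: 2sinh(x)cosh(x) = 2 · (e^x - e^-x)/2 · (e^x + e^-x)/2 = (e^(2x) - e^(-2x))/2 = sinh(2x).
So the two sides agree for every real x for which both sides are defined.

Conclusion: True.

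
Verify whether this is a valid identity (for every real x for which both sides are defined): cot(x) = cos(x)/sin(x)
Claim: cot(x) = cos(x)/sin(x).
Reasoning: cot(x) is defined as 1/tan(x) = 1/(sin(x)/cos(x)) = cos(x)/sin(x), wherever sin(x) ≠ 0.
So the two sides agree for every real x for which both sides are defined.

Conclusion: Yes, this is an identity.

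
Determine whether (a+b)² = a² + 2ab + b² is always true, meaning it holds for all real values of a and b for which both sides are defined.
Yes, this is an identity.

Claim: (a+b)² = a² + 2ab + b².
Reasoning: Expand: (a+b)² = (a+b)(a+b) = a·a + a·b + b·a + b·b = a² + 2ab + b².
So the two sides agree for all real values of a and b for which both sides are defined.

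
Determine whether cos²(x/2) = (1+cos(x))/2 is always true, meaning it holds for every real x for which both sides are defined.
Yes, this is an identity.

Claim: cos²(x/2) = (1+cos(x))/2.
Reasoning: Use cos(2θ) = 2cos²θ - 1 with θ = x/2: cos(x) = 2cos²(x/2) - 1. Solving for cos²(x/2) gives (1 + cos(x))/2.
So the two sides agree for every real x for which both sides are defined.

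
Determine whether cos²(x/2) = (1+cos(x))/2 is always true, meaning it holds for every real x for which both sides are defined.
Claim: cos²(x/2) = (1+cos(x))/2.
Reasoning: Use cos(2θ) = 2cos²θ - 1 with θ = x/2: cos(x) = 2cos²(x/2) - 1. Solving for cos²(x/2) gives (1 + cos(x))/2.
So the two sides agree for every real x for which both sides are defined.

Conclusion: Yes, this is an identity.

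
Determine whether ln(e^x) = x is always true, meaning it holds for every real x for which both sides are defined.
Yes, this is an identity.

Claim: ln(e^x) = x.
Reasoning: ln is the inverse of the exponential: ln(e^x) asks for the exponent p with e^p = e^x, and since e^p is one-to-one that exponent is p = x.
So the two sides agree for every real x for which both sides are defined.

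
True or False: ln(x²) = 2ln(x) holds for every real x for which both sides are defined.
True.

Claim: ln(x²) = 2ln(x).
Reasoning: The right side requires x > 0. For x > 0, x² = (e^(ln x))² = e^(2ln x), so ln(x²) = 2ln(x). (For x < 0 the right side is undefined, so those values are outside the claim.)
So the two sides agree for every real x for which both sides are defined.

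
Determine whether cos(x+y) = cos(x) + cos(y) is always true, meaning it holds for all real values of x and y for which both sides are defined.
No, this is NOT an identity.

Claim: cos(x+y) = cos(x) + cos(y).
Test a specific point where both sides are defined: x = π/6, y = π/3.
LHS = cos(x+y) ≈ 0.0000
RHS = cos(x) + cos(y) ≈ 1.3660
Since 0.0000 ≠ 1.3660, the equation fails at this point, so it cannot hold for all real values of x and y for which both sides are defined.
The correct expansion is cos(x+y) = cos(x)cos(y) - sin(x)sin(y); cosine is not additive.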